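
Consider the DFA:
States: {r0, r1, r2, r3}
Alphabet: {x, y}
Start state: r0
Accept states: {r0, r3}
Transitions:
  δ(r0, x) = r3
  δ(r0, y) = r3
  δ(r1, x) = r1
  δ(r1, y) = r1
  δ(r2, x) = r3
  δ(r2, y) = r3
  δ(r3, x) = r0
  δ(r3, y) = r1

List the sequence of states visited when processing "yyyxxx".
read 'y': r0 → r3
  read 'y': r3 → r1
  read 'y': r1 → r1
  read 'x': r1 → r1
  read 'x': r1 → r1
  read 'x': r1 → r1
r0 -> r3 -> r1 -> r1 -> r1 -> r1 -> r1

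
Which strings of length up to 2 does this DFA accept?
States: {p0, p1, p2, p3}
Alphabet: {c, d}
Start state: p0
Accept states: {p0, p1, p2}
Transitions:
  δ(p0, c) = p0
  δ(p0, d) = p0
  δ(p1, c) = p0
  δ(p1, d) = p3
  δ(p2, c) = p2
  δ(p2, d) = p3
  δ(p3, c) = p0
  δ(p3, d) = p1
ε, c, d, cc, cd, dc, dd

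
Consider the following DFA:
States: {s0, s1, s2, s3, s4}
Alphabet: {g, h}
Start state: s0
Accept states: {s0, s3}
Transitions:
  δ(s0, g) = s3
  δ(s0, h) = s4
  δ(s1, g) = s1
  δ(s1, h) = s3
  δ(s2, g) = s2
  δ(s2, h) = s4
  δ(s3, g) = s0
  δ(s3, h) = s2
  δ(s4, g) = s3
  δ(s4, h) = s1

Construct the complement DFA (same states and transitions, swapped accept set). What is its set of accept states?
Complement accept states = All states \ Original accept states
= {s0, s1, s2, s3, s4} \ {s0, s3}
{s1, s2, s4}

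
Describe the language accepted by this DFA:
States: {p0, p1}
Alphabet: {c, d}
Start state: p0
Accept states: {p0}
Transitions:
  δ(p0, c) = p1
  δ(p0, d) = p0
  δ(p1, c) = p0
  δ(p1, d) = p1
Testing a few strings:
  'd' → accept
  'dcc' → accept
  'ccc' → reject
  'cd' → reject
State roles: p0=even number of c's so far; p1=odd number of c's so far
All strings over {c,d} with an even number of c's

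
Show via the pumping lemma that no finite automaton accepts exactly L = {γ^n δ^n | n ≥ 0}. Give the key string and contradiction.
Assume L is regular with pumping length p. Idea: pumping the γ-block changes the count balance.
Choose s = γ^p δ^p (length 2p ≥ p). By the pumping lemma, s = xyz with |xy| ≤ p, |y| > 0. So y = γ^k for some k > 0 (since xy is entirely within the γ's). Pumping gives xy²z = γ^(p+k) δ^p, which is not in L since p+k ≠ p.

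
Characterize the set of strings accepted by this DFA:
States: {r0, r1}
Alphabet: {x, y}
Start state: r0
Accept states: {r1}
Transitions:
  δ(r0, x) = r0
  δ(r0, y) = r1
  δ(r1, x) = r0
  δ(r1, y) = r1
Testing a few strings:
  'yy' → accept
  'x' → reject
  'xx' → reject
  'yx' → reject
State roles: r0=last symbol not y; r1=last symbol is y
All strings over {x,y} ending with y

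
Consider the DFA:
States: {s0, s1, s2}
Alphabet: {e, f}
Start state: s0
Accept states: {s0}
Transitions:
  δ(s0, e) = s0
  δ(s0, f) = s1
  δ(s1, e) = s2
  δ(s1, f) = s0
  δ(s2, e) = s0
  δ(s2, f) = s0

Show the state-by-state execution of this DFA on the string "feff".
read 'f': s0 → s1
  read 'e': s1 → s2
  read 'f': s2 → s0
  read 'f': s0 → s1
s0 -> s1 -> s2 -> s0 -> s1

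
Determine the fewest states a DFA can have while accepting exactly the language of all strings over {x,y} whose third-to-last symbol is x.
By Myhill–Nerode, count the distinguishable equivalence classes: 2^3 = 8 classes — the DFA must remember the last 3 symbols read; every pair of distinct length-3 suffixes is distinguishable by some continuation.
8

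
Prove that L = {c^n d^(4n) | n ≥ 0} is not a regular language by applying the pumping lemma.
Assume L is regular with pumping length p. Idea: pumping the c-block breaks the 1:4 ratio.
Choose s = c^p d^(4p) (length 5p ≥ p). By the pumping lemma, s = xyz with |xy| ≤ p, |y| > 0, so y = c^k with k ≥ 1. Then xy²z = c^(p+k) d^(4p). For this to be in L we would need 4p = 4(p+k), i.e. 4k = 0, contradicting k ≥ 1. So xy²z ∉ L.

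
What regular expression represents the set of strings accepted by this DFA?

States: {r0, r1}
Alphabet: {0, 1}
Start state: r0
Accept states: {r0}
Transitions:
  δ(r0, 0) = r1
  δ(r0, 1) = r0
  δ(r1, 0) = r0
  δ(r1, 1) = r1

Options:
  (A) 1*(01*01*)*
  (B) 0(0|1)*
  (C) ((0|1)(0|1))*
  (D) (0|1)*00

Check each option against the DFA on short strings; one disagreement eliminates an option:
  (A) 1*(01*01*)*: agrees with the DFA on every string of length ≤ 6
  (B) 0(0|1)*: on ε the DFA stays in r0 and accepts (r0 ∈ Accept), but the regex does not match it → eliminate
  (C) ((0|1)(0|1))*: on '1' the DFA goes r0 → r0 and accepts (r0 ∈ Accept), but the regex does not match it → eliminate
  (D) (0|1)*00: on ε the DFA stays in r0 and accepts (r0 ∈ Accept), but the regex does not match it → eliminate
Only (A) is consistent with the DFA.
(A) 1*(01*01*)*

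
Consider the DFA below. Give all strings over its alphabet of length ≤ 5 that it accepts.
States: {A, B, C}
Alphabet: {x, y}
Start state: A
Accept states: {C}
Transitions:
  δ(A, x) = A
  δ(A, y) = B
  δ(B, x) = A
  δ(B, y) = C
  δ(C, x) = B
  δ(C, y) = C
yy, xyy, yyy, xxyy, xyyy, yxyy, yyxy, yyyy, xxxyy, xxyyy, xyxyy, xyyxy, xyyyy, yxxyy, yxyyy, yyxyy, yyyxy, yyyyy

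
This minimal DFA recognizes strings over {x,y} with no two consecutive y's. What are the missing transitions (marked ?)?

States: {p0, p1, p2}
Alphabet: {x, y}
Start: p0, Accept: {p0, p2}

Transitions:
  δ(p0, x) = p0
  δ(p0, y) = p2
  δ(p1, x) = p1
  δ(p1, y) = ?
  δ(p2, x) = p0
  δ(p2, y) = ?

From the language and accept set, identify what each state tracks — p0: last symbol not y (ok); p1: saw yy (dead); p2: last symbol y (ok).
Each missing δ(q, a) is the state matching the new tracked value after reading a.
δ(p1, y) = p1; δ(p2, y) = p1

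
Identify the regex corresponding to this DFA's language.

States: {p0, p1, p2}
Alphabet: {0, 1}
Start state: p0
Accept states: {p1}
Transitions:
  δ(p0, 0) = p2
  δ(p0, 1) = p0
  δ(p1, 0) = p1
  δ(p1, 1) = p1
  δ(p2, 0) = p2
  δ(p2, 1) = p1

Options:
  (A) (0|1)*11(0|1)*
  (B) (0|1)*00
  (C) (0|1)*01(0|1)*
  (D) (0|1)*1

Check each option against the DFA on short strings; one disagreement eliminates an option:
  (A) (0|1)*11(0|1)*: on '01' the DFA goes p0 → p2 → p1 and accepts (p1 ∈ Accept), but the regex does not match it → eliminate
  (B) (0|1)*00: on '00' the DFA goes p0 → p2 → p2 and rejects (p2 ∉ Accept), but the regex matches it → eliminate
  (C) (0|1)*01(0|1)*: agrees with the DFA on every string of length ≤ 6
  (D) (0|1)*1: on '1' the DFA goes p0 → p0 and rejects (p0 ∉ Accept), but the regex matches it → eliminate
Only (C) is consistent with the DFA.
(C) (0|1)*01(0|1)*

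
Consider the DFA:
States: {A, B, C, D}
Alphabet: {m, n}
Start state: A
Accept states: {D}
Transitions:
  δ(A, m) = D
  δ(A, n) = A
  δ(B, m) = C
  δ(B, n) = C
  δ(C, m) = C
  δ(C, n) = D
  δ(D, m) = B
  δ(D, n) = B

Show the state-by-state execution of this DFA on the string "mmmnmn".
read 'm': A → D
  read 'm': D → B
  read 'm': B → C
  read 'n': C → D
  read 'm': D → B
  read 'n': B → C
A -> D -> B -> C -> D -> B -> C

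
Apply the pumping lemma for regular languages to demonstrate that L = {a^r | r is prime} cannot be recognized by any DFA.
Assume L is regular with pumping length p. Idea: pumping by a suitable count produces a composite length.
Let q be a prime with q ≥ p and choose s = a^q ∈ L. By the pumping lemma, s = xyz with |xy| ≤ p, |y| = k ≥ 1. Take i = q+1: |xy^(q+1)z| = q + q·k = q(1+k). Since q ≥ 2 and 1+k ≥ 2, q(1+k) is composite, so xy^(q+1)z ∉ L.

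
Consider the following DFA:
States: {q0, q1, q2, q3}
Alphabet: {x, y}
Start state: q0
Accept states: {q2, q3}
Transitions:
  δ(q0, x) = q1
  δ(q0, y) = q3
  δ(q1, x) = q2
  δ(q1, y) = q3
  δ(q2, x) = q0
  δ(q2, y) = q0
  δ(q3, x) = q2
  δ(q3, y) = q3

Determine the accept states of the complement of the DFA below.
Complement accept states = All states \ Original accept states
= {q0, q1, q2, q3} \ {q2, q3}
{q0, q1}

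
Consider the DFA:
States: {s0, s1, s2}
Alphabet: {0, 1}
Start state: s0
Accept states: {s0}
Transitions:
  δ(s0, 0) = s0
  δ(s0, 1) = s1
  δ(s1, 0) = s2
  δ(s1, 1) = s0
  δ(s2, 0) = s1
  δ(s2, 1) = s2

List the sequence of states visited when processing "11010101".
read '1': s0 → s1
  read '1': s1 → s0
  read '0': s0 → s0
  read '1': s0 → s1
  read '0': s1 → s2
  read '1': s2 → s2
  read '0': s2 → s1
  read '1': s1 → s0
s0 -> s1 -> s0 -> s0 -> s1 -> s2 -> s2 -> s1 -> s0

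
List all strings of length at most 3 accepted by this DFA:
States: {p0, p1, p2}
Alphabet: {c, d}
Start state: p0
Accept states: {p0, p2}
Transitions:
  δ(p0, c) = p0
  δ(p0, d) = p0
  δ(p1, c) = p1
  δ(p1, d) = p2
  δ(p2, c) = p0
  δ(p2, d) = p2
ε, c, d, cc, cd, dc, dd, ccc, ccd, cdc, cdd, dcc, dcd, ddc, ddd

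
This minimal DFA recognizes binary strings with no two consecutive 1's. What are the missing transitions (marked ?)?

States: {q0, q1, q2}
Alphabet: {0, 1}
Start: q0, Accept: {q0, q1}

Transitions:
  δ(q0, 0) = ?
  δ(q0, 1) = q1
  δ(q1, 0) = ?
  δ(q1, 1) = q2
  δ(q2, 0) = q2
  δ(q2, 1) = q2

From the language and accept set, identify what each state tracks — q0: last symbol not 1 (ok); q1: last symbol 1 (ok); q2: saw 11 (dead).
Each missing δ(q, a) is the state matching the new tracked value after reading a.
δ(q0, 0) = q0; δ(q1, 0) = q0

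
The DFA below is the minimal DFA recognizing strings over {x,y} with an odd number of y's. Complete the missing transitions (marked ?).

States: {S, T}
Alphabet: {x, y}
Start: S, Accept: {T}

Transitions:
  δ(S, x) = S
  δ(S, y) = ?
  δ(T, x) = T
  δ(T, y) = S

From the language and accept set, identify what each state tracks — S: even number of y's so far; T: odd number of y's so far.
Each missing δ(q, a) is the state matching the new tracked value after reading a.
δ(S, y) = T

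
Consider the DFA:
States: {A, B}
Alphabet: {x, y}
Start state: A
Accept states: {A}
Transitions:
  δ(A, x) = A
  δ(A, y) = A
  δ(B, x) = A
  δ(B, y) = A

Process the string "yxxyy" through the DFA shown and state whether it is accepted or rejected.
Processing string "yxxyy":
  A --y--> A
  A --x--> A
  A --x--> A
  A --y--> A
  A --y--> A
Final state: A
Accept states: {A}
Yes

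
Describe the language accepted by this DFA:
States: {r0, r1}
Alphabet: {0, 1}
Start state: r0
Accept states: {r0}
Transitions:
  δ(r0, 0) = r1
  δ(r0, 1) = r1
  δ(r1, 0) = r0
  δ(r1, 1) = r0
Testing a few strings:
  '10' → accept
  '11' → accept
  '000' → reject
  '101' → reject
State roles: r0=even length so far; r1=odd length so far
All binary strings of even length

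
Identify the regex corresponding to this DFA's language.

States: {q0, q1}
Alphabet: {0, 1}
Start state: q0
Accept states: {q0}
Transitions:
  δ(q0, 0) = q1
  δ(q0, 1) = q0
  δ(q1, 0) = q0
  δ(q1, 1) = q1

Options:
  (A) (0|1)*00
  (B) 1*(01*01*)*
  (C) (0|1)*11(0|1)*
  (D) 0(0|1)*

Check each option against the DFA on short strings; one disagreement eliminates an option:
  (A) (0|1)*00: on ε the DFA stays in q0 and accepts (q0 ∈ Accept), but the regex does not match it → eliminate
  (B) 1*(01*01*)*: agrees with the DFA on every string of length ≤ 6
  (C) (0|1)*11(0|1)*: on ε the DFA stays in q0 and accepts (q0 ∈ Accept), but the regex does not match it → eliminate
  (D) 0(0|1)*: on ε the DFA stays in q0 and accepts (q0 ∈ Accept), but the regex does not match it → eliminate
Only (B) is consistent with the DFA.
(B) 1*(01*01*)*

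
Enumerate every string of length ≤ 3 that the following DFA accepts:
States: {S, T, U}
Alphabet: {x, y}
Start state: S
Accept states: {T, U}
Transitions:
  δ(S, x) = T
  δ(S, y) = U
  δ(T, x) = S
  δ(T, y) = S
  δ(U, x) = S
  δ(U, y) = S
x, y, xxx, xxy, xyx, xyy, yxx, yxy, yyx, yyy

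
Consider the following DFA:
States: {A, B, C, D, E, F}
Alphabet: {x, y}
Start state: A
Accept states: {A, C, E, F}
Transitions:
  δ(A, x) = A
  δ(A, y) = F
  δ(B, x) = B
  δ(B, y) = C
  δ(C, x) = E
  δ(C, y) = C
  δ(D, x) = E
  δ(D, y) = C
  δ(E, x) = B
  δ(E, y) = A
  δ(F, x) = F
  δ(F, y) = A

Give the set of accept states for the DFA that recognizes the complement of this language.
Complement accept states = All states \ Original accept states
= {A, B, C, D, E, F} \ {A, C, E, F}
{B, D}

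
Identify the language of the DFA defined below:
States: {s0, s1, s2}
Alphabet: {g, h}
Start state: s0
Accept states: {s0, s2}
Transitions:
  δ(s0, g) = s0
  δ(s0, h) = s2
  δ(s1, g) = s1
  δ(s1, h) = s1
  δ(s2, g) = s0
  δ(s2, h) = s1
Testing a few strings:
  'hhh' → reject
  'g' → accept
  'gh' → accept
  'ghhg' → reject
State roles: s0=last symbol not h (ok); s1=saw hh (dead); s2=last symbol h (ok)
All strings over {g,h} with no two consecutive h's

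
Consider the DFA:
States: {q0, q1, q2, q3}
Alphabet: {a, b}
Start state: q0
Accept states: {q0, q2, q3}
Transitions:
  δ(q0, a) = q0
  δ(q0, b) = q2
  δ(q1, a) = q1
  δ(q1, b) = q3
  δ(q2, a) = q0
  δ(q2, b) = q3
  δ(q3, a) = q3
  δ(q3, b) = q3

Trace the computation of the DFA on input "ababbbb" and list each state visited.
read 'a': q0 → q0
  read 'b': q0 → q2
  read 'a': q2 → q0
  read 'b': q0 → q2
  read 'b': q2 → q3
  read 'b': q3 → q3
  read 'b': q3 → q3
q0 -> q0 -> q2 -> q0 -> q2 -> q3 -> q3 -> q3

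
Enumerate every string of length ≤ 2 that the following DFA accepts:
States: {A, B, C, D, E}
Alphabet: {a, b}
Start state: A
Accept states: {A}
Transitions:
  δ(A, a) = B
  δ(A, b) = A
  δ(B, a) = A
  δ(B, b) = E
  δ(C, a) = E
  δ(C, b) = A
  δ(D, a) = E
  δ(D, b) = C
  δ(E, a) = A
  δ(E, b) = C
ε, b, aa, bb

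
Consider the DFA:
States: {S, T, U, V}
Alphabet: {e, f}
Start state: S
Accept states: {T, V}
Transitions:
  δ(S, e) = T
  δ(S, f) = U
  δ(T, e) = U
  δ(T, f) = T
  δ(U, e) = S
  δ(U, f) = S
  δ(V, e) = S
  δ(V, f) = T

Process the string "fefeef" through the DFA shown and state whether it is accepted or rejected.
Processing string "fefeef":
  S --f--> U
  U --e--> S
  S --f--> U
  U --e--> S
  S --e--> T
  T --f--> T
Final state: T
Accept states: {T, V}
Yes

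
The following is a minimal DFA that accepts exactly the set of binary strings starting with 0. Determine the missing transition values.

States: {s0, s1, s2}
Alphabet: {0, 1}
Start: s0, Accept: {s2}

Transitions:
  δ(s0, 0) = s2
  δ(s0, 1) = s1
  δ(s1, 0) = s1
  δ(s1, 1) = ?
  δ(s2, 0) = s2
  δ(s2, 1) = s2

From the language and accept set, identify what each state tracks — s0: no input read; s1: started with 1 (dead); s2: started with 0.
Each missing δ(q, a) is the state matching the new tracked value after reading a.
δ(s1, 1) = s1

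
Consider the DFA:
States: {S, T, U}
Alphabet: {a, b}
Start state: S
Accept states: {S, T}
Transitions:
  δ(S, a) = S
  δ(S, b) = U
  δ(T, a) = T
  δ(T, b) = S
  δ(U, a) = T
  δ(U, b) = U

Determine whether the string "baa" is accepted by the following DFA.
Processing string "baa":
  S --b--> U
  U --a--> T
  T --a--> T
Final state: T
Accept states: {S, T}
Yes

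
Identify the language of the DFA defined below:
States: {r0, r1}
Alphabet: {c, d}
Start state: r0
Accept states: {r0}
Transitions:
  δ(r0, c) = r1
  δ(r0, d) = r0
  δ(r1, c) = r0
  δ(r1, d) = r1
Testing a few strings:
  'd' → accept
  'dcc' → accept
  'dcd' → reject
  'c' → reject
State roles: r0=even number of c's so far; r1=odd number of c's so far
All strings over {c,d} with an even number of c's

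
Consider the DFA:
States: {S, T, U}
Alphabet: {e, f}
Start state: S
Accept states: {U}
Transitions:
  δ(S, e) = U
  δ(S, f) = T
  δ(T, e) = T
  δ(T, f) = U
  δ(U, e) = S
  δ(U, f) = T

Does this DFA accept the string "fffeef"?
Processing string "fffeef":
  S --f--> T
  T --f--> U
  U --f--> T
  T --e--> T
  T --e--> T
  T --f--> U
Final state: U
Accept states: {U}
Yes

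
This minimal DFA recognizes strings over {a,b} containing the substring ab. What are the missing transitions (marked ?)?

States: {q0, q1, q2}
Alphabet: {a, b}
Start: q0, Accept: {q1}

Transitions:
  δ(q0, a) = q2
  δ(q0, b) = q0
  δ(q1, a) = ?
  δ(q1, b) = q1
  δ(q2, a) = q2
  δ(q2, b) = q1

From the language and accept set, identify what each state tracks — q0: no a seen yet; q1: substring ab seen; q2: seen a a, waiting for b.
Each missing δ(q, a) is the state matching the new tracked value after reading a.
δ(q1, a) = q1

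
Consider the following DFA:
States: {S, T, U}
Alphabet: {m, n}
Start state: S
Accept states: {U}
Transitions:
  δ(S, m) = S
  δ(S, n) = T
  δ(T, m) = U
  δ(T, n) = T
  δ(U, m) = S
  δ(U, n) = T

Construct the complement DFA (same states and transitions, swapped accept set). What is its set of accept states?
Complement accept states = All states \ Original accept states
= {S, T, U} \ {U}
{S, T}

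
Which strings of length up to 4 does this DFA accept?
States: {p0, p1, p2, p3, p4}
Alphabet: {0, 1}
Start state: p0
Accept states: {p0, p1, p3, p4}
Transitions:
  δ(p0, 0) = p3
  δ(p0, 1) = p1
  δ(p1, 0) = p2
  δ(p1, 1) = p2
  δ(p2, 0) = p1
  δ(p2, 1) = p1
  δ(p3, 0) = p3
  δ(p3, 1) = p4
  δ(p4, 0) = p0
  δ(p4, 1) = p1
ε, 0, 1, 00, 01, 000, 001, 010, 011, 100, 101, 110, 111, 0000, 0001, 0010, 0011, 0100, 0101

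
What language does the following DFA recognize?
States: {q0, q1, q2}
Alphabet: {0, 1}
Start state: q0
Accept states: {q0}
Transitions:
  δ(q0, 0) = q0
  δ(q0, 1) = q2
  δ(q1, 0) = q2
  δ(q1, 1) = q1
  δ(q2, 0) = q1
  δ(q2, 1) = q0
Testing a few strings:
  '0001' → reject
  '01' → reject
  '1010' → reject
  '1' → reject
State roles: q0=value ≡ 0 (mod 3); q1=value ≡ 2 (mod 3); q2=value ≡ 1 (mod 3)
All binary strings representing a multiple of 3 (read in base 2; leading zeros allowed and ε counts as 0)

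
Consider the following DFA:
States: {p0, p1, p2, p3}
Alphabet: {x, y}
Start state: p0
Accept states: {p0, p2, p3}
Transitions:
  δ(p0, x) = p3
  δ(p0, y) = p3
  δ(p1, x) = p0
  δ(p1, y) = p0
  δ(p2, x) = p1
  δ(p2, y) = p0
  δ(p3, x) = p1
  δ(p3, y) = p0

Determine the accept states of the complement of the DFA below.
Complement accept states = All states \ Original accept states
= {p0, p1, p2, p3} \ {p0, p2, p3}
{p1}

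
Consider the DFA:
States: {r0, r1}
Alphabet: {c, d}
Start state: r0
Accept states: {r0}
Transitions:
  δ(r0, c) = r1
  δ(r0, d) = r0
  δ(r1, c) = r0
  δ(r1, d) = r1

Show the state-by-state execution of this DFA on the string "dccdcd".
read 'd': r0 → r0
  read 'c': r0 → r1
  read 'c': r1 → r0
  read 'd': r0 → r0
  read 'c': r0 → r1
  read 'd': r1 → r1
r0 -> r0 -> r1 -> r0 -> r0 -> r1 -> r1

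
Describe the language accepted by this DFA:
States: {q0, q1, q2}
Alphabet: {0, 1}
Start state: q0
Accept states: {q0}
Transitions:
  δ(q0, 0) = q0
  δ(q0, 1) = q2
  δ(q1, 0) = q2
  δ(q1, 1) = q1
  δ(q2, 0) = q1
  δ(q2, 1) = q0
Testing a few strings:
  '0001' → reject
  '0010' → reject
  '01' → reject
  '111' → reject
State roles: q0=value ≡ 0 (mod 3); q1=value ≡ 2 (mod 3); q2=value ≡ 1 (mod 3)
All binary strings representing a multiple of 3 (read in base 2; leading zeros allowed and ε counts as 0)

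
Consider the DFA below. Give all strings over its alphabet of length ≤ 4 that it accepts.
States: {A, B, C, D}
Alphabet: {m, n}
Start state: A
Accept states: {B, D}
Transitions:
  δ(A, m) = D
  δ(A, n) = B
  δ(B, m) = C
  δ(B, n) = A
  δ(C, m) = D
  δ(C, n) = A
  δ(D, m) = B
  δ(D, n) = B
m, n, mm, mn, nmm, nnm, nnn, mmmm, mmnm, mmnn, mnmm, mnnm, mnnn, nmmm, nmmn, nmnm, nmnn, nnmm, nnmn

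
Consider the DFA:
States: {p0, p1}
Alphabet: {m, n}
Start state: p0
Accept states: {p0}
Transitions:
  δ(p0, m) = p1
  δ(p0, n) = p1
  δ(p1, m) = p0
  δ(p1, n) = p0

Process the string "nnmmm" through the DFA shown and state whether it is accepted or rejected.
Processing string "nnmmm":
  p0 --n--> p1
  p1 --n--> p0
  p0 --m--> p1
  p1 --m--> p0
  p0 --m--> p1
Final state: p1
Accept states: {p0}
No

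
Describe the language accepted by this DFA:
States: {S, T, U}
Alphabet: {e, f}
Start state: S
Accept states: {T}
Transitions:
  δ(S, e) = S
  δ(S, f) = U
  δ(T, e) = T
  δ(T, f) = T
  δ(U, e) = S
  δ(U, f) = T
Testing a few strings:
  'eff' → accept
  'fe' → reject
  'eef' → reject
  'efef' → reject
State roles: S=no progress toward ff; T=substring ff seen; U=one trailing f
All strings over {e,f} containing the substring ff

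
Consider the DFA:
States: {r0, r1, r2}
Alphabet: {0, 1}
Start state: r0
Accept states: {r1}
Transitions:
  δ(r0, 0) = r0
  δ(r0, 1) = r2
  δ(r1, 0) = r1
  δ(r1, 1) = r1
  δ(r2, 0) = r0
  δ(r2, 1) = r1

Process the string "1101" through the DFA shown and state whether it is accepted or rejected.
Processing string "1101":
  r0 --1--> r2
  r2 --1--> r1
  r1 --0--> r1
  r1 --1--> r1
Final state: r1
Accept states: {r1}
Yes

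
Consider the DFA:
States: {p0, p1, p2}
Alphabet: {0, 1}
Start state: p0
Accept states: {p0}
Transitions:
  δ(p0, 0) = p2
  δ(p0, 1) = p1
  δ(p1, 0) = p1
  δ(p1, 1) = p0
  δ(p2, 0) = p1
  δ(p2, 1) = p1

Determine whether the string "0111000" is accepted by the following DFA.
Processing string "0111000":
  p0 --0--> p2
  p2 --1--> p1
  p1 --1--> p0
  p0 --1--> p1
  p1 --0--> p1
  p1 --0--> p1
  p1 --0--> p1
Final state: p1
Accept states: {p0}
No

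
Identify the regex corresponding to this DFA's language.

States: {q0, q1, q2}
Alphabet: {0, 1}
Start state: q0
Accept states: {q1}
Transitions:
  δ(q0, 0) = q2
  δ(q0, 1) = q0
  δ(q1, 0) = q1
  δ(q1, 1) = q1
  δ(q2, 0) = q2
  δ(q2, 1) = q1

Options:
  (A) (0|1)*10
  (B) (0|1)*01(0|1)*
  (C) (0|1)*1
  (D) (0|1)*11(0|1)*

Check each option against the DFA on short strings; one disagreement eliminates an option:
  (A) (0|1)*10: on '01' the DFA goes q0 → q2 → q1 and accepts (q1 ∈ Accept), but the regex does not match it → eliminate
  (B) (0|1)*01(0|1)*: agrees with the DFA on every string of length ≤ 6
  (C) (0|1)*1: on '1' the DFA goes q0 → q0 and rejects (q0 ∉ Accept), but the regex matches it → eliminate
  (D) (0|1)*11(0|1)*: on '01' the DFA goes q0 → q2 → q1 and accepts (q1 ∈ Accept), but the regex does not match it → eliminate
Only (B) is consistent with the DFA.
(B) (0|1)*01(0|1)*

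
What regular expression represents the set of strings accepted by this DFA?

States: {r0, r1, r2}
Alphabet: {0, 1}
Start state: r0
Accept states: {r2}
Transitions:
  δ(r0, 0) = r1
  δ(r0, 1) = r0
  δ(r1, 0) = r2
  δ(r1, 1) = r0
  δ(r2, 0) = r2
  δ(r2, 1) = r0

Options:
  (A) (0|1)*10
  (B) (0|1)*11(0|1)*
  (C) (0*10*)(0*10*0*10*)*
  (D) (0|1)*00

Check each option against the DFA on short strings; one disagreement eliminates an option:
  (A) (0|1)*10: on '00' the DFA goes r0 → r1 → r2 and accepts (r2 ∈ Accept), but the regex does not match it → eliminate
  (B) (0|1)*11(0|1)*: on '00' the DFA goes r0 → r1 → r2 and accepts (r2 ∈ Accept), but the regex does not match it → eliminate
  (C) (0*10*)(0*10*0*10*)*: on '1' the DFA goes r0 → r0 and rejects (r0 ∉ Accept), but the regex matches it → eliminate
  (D) (0|1)*00: agrees with the DFA on every string of length ≤ 6
Only (D) is consistent with the DFA.
(D) (0|1)*00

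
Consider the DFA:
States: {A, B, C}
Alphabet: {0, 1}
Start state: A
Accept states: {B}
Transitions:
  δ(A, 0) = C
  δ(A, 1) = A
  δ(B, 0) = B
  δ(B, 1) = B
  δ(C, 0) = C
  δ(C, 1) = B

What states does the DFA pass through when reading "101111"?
read '1': A → A
  read '0': A → C
  read '1': C → B
  read '1': B → B
  read '1': B → B
  read '1': B → B
A -> A -> C -> B -> B -> B -> B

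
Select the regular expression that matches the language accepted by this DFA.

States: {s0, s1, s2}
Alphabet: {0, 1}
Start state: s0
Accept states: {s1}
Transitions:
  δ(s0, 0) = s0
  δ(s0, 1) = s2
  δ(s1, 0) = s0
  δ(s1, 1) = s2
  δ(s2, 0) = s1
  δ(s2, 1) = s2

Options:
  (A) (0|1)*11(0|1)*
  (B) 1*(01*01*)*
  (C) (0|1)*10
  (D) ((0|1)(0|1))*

Check each option against the DFA on short strings; one disagreement eliminates an option:
  (A) (0|1)*11(0|1)*: on '10' the DFA goes s0 → s2 → s1 and accepts (s1 ∈ Accept), but the regex does not match it → eliminate
  (B) 1*(01*01*)*: on ε the DFA stays in s0 and rejects (s0 ∉ Accept), but the regex matches it → eliminate
  (C) (0|1)*10: agrees with the DFA on every string of length ≤ 6
  (D) ((0|1)(0|1))*: on ε the DFA stays in s0 and rejects (s0 ∉ Accept), but the regex matches it → eliminate
Only (C) is consistent with the DFA.
(C) (0|1)*10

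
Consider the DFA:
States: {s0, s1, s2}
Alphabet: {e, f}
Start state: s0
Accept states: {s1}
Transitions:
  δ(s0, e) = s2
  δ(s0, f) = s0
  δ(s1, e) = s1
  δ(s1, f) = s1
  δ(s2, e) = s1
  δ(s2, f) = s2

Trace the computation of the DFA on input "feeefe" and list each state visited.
read 'f': s0 → s0
  read 'e': s0 → s2
  read 'e': s2 → s1
  read 'e': s1 → s1
  read 'f': s1 → s1
  read 'e': s1 → s1
s0 -> s0 -> s2 -> s1 -> s1 -> s1 -> s1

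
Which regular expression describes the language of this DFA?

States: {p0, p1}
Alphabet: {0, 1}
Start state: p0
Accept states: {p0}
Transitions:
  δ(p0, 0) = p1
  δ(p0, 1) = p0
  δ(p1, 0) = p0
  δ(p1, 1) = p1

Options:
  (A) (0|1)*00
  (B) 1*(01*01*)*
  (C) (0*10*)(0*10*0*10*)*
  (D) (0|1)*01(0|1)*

Check each option against the DFA on short strings; one disagreement eliminates an option:
  (A) (0|1)*00: on ε the DFA stays in p0 and accepts (p0 ∈ Accept), but the regex does not match it → eliminate
  (B) 1*(01*01*)*: agrees with the DFA on every string of length ≤ 6
  (C) (0*10*)(0*10*0*10*)*: on ε the DFA stays in p0 and accepts (p0 ∈ Accept), but the regex does not match it → eliminate
  (D) (0|1)*01(0|1)*: on ε the DFA stays in p0 and accepts (p0 ∈ Accept), but the regex does not match it → eliminate
Only (B) is consistent with the DFA.
(B) 1*(01*01*)*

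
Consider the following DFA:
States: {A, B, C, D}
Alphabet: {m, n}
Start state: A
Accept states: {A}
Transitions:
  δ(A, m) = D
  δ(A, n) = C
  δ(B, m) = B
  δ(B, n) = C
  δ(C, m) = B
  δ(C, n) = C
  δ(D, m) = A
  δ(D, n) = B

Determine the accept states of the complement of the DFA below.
Complement accept states = All states \ Original accept states
= {A, B, C, D} \ {A}
{B, C, D}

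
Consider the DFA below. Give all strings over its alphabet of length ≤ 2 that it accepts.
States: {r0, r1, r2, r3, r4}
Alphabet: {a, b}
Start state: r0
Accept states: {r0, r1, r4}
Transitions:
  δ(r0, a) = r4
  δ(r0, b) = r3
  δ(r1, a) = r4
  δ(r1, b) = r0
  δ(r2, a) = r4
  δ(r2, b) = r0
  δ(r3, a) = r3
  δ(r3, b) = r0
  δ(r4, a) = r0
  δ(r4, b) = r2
ε, a, aa, bb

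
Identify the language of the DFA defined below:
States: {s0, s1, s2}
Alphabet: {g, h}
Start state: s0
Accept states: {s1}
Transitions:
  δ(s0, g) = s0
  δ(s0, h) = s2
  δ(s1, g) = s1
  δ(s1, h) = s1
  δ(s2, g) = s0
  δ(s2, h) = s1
Testing a few strings:
  'hg' → reject
  'h' → reject
  'gg' → reject
  'hhh' → accept
State roles: s0=no progress toward hh; s1=substring hh seen; s2=one trailing h
All strings over {g,h} containing the substring hh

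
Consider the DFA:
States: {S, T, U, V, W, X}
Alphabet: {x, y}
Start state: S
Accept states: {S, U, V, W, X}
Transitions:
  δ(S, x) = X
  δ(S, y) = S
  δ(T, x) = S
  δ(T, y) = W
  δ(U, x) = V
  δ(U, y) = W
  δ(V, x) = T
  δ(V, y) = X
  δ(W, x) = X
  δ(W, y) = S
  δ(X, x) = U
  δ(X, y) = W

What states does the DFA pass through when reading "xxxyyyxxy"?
read 'x': S → X
  read 'x': X → U
  read 'x': U → V
  read 'y': V → X
  read 'y': X → W
  read 'y': W → S
  read 'x': S → X
  read 'x': X → U
  read 'y': U → W
S -> X -> U -> V -> X -> W -> S -> X -> U -> W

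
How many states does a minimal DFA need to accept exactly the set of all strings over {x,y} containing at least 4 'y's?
By Myhill–Nerode, count the distinguishable equivalence classes: 5 classes — having seen 0, 1, …, 3, or ≥4 copies of 'y'; any two classes i < j (j ≤ 4) are distinguished by the string y^(4−j), which takes class j to 4 copies (accepted) but leaves class i below 4 (rejected).
5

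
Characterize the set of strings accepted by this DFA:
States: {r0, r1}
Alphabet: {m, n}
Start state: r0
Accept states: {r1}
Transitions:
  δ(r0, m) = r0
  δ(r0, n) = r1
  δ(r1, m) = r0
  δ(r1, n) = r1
Testing a few strings:
  'nm' → reject
  'mnn' → accept
  'n' → accept
  'm' → reject
State roles: r0=last symbol not n; r1=last symbol is n
All strings over {m,n} ending with n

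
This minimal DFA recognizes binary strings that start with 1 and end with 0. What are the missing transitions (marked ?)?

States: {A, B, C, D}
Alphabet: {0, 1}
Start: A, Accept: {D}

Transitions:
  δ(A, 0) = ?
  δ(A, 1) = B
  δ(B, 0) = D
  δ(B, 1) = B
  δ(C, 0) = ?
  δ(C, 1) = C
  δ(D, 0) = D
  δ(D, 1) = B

From the language and accept set, identify what each state tracks — A: no input read; B: started with 1, last symbol 1; C: started with 0 (dead); D: started with 1, last symbol 0.
Each missing δ(q, a) is the state matching the new tracked value after reading a.
δ(A, 0) = C; δ(C, 0) = C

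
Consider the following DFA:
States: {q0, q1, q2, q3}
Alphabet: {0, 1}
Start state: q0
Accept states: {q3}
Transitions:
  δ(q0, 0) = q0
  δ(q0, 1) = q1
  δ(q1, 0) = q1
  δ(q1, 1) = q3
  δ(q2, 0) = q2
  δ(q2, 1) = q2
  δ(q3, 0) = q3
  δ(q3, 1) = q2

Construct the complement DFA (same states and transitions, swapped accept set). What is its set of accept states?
Complement accept states = All states \ Original accept states
= {q0, q1, q2, q3} \ {q3}
{q0, q1, q2}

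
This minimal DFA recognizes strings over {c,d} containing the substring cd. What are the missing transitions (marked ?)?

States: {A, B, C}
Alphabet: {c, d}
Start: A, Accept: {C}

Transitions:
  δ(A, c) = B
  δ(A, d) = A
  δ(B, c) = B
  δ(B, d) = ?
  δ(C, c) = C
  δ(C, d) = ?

From the language and accept set, identify what each state tracks — A: no c seen yet; B: seen a c, waiting for d; C: substring cd seen.
Each missing δ(q, a) is the state matching the new tracked value after reading a.
δ(B, d) = C; δ(C, d) = C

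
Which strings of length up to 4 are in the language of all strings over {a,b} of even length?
ε, aa, ab, ba, bb, aaaa, aaab, aaba, aabb, abaa, abab, abba, abbb, baaa, baab, baba, babb, bbaa, bbab, bbba, bbbb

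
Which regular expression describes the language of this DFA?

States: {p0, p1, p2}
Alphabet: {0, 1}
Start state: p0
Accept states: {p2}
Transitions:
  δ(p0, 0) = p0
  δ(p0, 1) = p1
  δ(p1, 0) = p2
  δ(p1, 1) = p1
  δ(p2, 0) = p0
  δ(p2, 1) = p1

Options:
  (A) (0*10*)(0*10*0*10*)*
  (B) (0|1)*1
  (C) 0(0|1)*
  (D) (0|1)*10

Check each option against the DFA on short strings; one disagreement eliminates an option:
  (A) (0*10*)(0*10*0*10*)*: on '1' the DFA goes p0 → p1 and rejects (p1 ∉ Accept), but the regex matches it → eliminate
  (B) (0|1)*1: on '1' the DFA goes p0 → p1 and rejects (p1 ∉ Accept), but the regex matches it → eliminate
  (C) 0(0|1)*: on '0' the DFA goes p0 → p0 and rejects (p0 ∉ Accept), but the regex matches it → eliminate
  (D) (0|1)*10: agrees with the DFA on every string of length ≤ 6
Only (D) is consistent with the DFA.
(D) (0|1)*10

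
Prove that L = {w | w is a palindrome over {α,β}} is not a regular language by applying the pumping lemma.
Assume L is regular with pumping length p. Idea: pumping the leading α-block breaks the symmetry.
Choose s = α^p β α^p (a palindrome of length 2p+1 ≥ p). By the pumping lemma, s = xyz with |xy| ≤ p, |y| > 0, so y = α^k with k > 0 (xy lies entirely in the first α^p). Then xy²z = α^(p+k) β α^p, which is not a palindrome since p+k ≠ p.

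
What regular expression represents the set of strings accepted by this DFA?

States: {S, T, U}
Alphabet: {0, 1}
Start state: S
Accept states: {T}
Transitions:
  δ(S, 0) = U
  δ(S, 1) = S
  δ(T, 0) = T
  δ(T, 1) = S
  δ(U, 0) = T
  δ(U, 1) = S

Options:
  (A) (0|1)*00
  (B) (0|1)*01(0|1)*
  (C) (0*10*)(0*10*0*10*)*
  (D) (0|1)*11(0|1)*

Check each option against the DFA on short strings; one disagreement eliminates an option:
  (A) (0|1)*00: agrees with the DFA on every string of length ≤ 6
  (B) (0|1)*01(0|1)*: on '00' the DFA goes S → U → T and accepts (T ∈ Accept), but the regex does not match it → eliminate
  (C) (0*10*)(0*10*0*10*)*: on '1' the DFA goes S → S and rejects (S ∉ Accept), but the regex matches it → eliminate
  (D) (0|1)*11(0|1)*: on '00' the DFA goes S → U → T and accepts (T ∈ Accept), but the regex does not match it → eliminate
Only (A) is consistent with the DFA.
(A) (0|1)*00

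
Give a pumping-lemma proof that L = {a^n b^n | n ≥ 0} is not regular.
Assume L is regular with pumping length p. Idea: pumping the a-block changes the count balance.
Choose s = a^p b^p (length 2p ≥ p). By the pumping lemma, s = xyz with |xy| ≤ p, |y| > 0. So y = a^k for some k > 0 (since xy is entirely within the a's). Pumping gives xy²z = a^(p+k) b^p, which is not in L since p+k ≠ p.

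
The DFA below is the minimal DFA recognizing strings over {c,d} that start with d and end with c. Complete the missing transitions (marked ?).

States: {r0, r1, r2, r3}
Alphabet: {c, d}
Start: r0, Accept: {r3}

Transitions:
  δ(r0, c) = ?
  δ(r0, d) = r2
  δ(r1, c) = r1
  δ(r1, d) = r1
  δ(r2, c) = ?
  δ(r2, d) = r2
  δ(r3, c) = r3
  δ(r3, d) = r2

From the language and accept set, identify what each state tracks — r0: no input read; r1: started with c (dead); r2: started with d, last symbol d; r3: started with d, last symbol c.
Each missing δ(q, a) is the state matching the new tracked value after reading a.
δ(r0, c) = r1; δ(r2, c) = r3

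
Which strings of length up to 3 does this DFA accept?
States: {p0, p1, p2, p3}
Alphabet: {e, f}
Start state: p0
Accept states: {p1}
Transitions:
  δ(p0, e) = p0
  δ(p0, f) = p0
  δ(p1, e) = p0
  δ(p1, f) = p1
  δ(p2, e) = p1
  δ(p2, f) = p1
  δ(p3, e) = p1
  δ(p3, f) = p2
None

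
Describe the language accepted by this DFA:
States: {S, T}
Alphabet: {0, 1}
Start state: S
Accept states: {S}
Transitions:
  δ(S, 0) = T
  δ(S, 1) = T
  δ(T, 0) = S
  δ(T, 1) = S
Testing a few strings:
  '11' → accept
  '1' → reject
  '0' → reject
  '10' → accept
State roles: S=even length so far; T=odd length so far
All binary strings of even length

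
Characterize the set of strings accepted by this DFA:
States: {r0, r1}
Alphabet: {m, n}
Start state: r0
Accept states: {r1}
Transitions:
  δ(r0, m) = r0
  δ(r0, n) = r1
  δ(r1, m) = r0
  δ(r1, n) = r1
Testing a few strings:
  'n' → accept
  'nn' → accept
  'nnn' → accept
  'nmn' → accept
State roles: r0=last symbol not n; r1=last symbol is n
All strings over {m,n} ending with n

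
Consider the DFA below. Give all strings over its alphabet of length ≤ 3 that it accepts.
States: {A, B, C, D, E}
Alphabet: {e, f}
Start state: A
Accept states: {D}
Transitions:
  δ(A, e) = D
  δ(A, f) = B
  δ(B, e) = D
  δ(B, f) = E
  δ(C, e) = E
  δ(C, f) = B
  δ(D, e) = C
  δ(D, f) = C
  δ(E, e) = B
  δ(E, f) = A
e, fe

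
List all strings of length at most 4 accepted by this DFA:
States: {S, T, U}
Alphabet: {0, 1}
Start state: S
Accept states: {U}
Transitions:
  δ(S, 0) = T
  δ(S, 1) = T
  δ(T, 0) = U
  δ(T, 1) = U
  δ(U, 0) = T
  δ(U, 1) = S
00, 01, 10, 11, 0000, 0001, 0100, 0101, 1000, 1001, 1100, 1101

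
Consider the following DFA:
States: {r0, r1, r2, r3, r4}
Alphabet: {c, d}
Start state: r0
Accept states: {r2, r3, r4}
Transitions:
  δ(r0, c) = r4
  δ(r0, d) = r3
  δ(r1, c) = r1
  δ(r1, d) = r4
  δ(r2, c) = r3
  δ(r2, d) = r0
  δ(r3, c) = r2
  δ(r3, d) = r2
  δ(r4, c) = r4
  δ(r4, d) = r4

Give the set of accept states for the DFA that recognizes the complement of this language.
Complement accept states = All states \ Original accept states
= {r0, r1, r2, r3, r4} \ {r2, r3, r4}
{r0, r1}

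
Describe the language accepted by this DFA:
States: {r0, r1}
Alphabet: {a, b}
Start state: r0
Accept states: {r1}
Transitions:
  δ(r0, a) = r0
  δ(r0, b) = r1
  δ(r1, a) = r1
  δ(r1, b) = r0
Testing a few strings:
  'b' → accept
  'a' → reject
  'bb' → reject
  'ab' → accept
State roles: r0=even number of b's so far; r1=odd number of b's so far
All strings over {a,b} with an odd number of b's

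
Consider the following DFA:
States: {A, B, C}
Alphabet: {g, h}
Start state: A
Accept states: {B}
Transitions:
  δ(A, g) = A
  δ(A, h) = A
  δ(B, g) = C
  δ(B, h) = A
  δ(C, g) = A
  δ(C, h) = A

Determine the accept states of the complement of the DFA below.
Complement accept states = All states \ Original accept states
= {A, B, C} \ {B}
{A, C}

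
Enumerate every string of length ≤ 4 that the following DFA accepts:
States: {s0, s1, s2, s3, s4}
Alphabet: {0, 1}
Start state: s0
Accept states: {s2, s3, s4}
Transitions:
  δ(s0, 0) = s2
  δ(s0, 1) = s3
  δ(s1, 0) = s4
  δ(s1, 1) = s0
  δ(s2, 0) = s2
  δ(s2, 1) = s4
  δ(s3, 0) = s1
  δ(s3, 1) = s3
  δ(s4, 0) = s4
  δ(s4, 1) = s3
0, 1, 00, 01, 11, 000, 001, 010, 011, 100, 111, 0000, 0001, 0010, 0011, 0100, 0101, 0111, 1000, 1001, 1010, 1011, 1100, 1111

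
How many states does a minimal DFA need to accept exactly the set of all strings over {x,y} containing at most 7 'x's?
By Myhill–Nerode, count the distinguishable equivalence classes: 9 classes — having seen 0, 1, …, 7, or >7 copies of 'x'; counts 0 through 7 are accepting and >7 is dead.
9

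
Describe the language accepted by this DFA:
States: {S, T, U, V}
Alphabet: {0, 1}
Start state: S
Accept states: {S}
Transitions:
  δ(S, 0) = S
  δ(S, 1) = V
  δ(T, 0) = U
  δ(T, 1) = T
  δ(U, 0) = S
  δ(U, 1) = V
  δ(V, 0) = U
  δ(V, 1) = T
Testing a few strings:
  '0011' → reject
  '0001' → reject
  '00' → accept
  '010' → reject
State roles: S=value ≡ 0 (mod 4); T=value ≡ 3 (mod 4); U=value ≡ 2 (mod 4); V=value ≡ 1 (mod 4)
All binary strings representing a multiple of 4 (read in base 2; leading zeros allowed and ε counts as 0)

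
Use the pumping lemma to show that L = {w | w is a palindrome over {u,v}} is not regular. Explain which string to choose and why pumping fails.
Assume L is regular with pumping length p. Idea: pumping the leading u-block breaks the symmetry.
Choose s = u^p v u^p (a palindrome of length 2p+1 ≥ p). By the pumping lemma, s = xyz with |xy| ≤ p, |y| > 0, so y = u^k with k > 0 (xy lies entirely in the first u^p). Then xy²z = u^(p+k) v u^p, which is not a palindrome since p+k ≠ p.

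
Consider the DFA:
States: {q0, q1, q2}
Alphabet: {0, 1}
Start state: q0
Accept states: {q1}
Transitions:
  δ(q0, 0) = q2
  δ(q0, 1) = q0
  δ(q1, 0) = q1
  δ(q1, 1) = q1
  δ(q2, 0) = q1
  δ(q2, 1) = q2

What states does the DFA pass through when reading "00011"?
read '0': q0 → q2
  read '0': q2 → q1
  read '0': q1 → q1
  read '1': q1 → q1
  read '1': q1 → q1
q0 -> q2 -> q1 -> q1 -> q1 -> q1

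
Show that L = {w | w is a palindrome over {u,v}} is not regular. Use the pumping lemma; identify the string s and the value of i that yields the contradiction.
Assume L is regular with pumping length p. Idea: pumping the leading u-block breaks the symmetry.
Choose s = u^p v u^p (a palindrome of length 2p+1 ≥ p). By the pumping lemma, s = xyz with |xy| ≤ p, |y| > 0, so y = u^k with k > 0 (xy lies entirely in the first u^p). Then xy²z = u^(p+k) v u^p, which is not a palindrome since p+k ≠ p.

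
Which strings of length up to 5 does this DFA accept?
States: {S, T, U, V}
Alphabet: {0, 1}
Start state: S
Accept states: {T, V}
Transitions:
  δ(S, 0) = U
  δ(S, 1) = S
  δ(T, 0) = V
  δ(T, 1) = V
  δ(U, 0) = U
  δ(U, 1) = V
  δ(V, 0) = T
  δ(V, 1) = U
01, 001, 010, 101, 0001, 0010, 0100, 0101, 0111, 1001, 1010, 1101, 00001, 00010, 00100, 00101, 00111, 01000, 01010, 01101, 01110, 10001, 10010, 10100, 10101, 10111, 11001, 11010, 11101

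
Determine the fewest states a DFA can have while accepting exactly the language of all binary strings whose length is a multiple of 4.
By Myhill–Nerode, count the distinguishable equivalence classes: 4 classes — one per residue of the length mod 4; class i is distinguished from class j by any string of length (4 − i) mod 4.
4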